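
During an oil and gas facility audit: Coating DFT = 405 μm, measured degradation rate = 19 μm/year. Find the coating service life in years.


Service life = thickness / degradation rate
Life = 405 / 19 = 21.3 years

21.3 years


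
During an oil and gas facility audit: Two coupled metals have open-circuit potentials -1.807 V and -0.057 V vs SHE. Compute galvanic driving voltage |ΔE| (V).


Driving voltage is the absolute potential difference.
|ΔE| = |-1.807 − (-0.057)| = 1.75 V

1.75 V


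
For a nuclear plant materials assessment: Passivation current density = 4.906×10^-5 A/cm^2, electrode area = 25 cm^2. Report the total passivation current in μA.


I = i_pass * A, then convert A → μA (×10^6)
I = 4.906×10^-5 * 25 * 10^6 = 1226.5 μA

1226.5 μA


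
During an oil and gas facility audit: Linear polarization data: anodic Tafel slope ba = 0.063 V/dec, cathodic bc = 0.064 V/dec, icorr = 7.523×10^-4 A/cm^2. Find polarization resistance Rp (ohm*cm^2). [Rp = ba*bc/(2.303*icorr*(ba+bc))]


Apply the Stern-Geary equation: Rp = ba*bc / (2.303*icorr*(ba+bc))
ba*bc = 0.063*0.064 = 0.004032
ba+bc = 0.127; 2.303*icorr*(ba+bc) = 2.303*7.523×10^-4*0.127 = 2.2003346×10^-4
Rp = 0.004032 / 2.2003346×10^-4 = 18.3 ohm*cm^2

18.3 ohm*cm^2


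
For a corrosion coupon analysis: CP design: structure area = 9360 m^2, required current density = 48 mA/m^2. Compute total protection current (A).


I = area * current density, then convert mA → A (÷1000)
I = 9360 * 48 / 1000 = 449.28 A

449.28 A


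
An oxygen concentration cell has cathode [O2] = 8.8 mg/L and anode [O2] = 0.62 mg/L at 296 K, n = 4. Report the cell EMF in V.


Apply the Nernst concentration-cell relation: E = (RT/nF)*ln(C_cathode/C_anode)
RT/nF = 8.314*296/(4*96485) = 0.00637649 V
ln(8.8/0.62) = 2.65279
E = 0.00637649 * 2.65279 = 0.01692 V

0.01692 V


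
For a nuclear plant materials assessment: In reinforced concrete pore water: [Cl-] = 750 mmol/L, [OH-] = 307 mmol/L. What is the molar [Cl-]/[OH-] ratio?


Threshold parameter = [Cl-] / [OH-] (molar basis; both in mmol/L, so units cancel)
Ratio = 750 / 307 = 2.44

2.44


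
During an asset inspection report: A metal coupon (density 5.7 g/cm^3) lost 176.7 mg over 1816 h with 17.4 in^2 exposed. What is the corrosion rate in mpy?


Apply the mpy weight-loss relation: CR = 534 * W / (D * A * T)
Numerator: 534 * 176.7 = 94357.8
Denominator: 5.7 * 17.4 * 1816 = 180110.88
CR = 94357.8 / 180110.88 = 0.524 mpy

0.524 mpy


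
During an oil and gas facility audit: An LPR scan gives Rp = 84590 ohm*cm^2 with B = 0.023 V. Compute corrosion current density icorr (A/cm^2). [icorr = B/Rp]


Apply the Stern-Geary relation: icorr = B / Rp
icorr = 0.023 / 84590 = 2.719×10^-7 A/cm^2

2.719×10^-7 A/cm^2


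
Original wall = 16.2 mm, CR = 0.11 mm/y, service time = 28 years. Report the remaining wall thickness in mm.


Remaining wall = original − CR × time
t = 16.2 − 0.11*28 = 16.2 − 3.08 = 13.12 mm

13.12 mm


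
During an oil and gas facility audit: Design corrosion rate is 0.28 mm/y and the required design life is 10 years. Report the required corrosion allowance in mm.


Corrosion allowance = CR × design life
CA = 0.28 * 10 = 2.8 mm

2.8 mm


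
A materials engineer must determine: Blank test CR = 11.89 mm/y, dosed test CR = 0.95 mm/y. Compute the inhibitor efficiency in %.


Apply the inhibitor-efficiency definition: IE = (CR_blank − CR_inh)/CR_blank × 100
IE = (11.89 − 0.95) / 11.89 × 100
IE = 10.94 / 11.89 × 100 = 92.0 %

92.0 %


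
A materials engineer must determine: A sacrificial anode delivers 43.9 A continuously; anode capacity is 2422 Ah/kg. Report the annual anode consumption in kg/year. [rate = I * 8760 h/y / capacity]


Annual consumption = current * hours per year / capacity
Rate = 43.9 * 8760 / 2422 = 158.8 kg/year

158.8 kg/year


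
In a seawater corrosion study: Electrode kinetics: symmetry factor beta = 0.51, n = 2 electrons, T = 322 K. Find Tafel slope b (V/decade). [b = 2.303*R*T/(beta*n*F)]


Apply the Tafel slope relation: b = 2.303*R*T/(beta*n*F)
Numerator: 2.303 * 8.314 * 322 = 6165.38
Denominator: 0.51 * 2 * 96485 = 98414.7
b = 6165.38 / 98414.7 = 0.063 V/decade

0.063 V/decade


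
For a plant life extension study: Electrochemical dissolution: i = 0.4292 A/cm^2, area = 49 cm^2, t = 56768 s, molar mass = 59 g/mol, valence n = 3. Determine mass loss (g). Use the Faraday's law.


Apply Faraday's law: m = i*A*t*M / (n*F)
Total charge passed Q = i*A*t = 0.4292*49*56768 = 1193876.4544 C
m = Q*M/(n*F) = 1193876.4544*59/(3*96485) = 243.349 g

243.349 g


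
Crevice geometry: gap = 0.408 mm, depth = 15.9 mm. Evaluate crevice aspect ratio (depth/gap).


Aspect ratio = depth / gap
Ratio = 15.9 / 0.408 = 39.0

39.0


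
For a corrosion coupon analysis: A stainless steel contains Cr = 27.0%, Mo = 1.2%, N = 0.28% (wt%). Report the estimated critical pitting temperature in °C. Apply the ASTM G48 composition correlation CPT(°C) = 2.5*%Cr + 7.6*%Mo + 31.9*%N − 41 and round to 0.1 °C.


Apply the ASTM G48 empirical CPT estimate: CPT(°C) = 2.5*%Cr + 7.6*%Mo + 31.9*%N − 41
2.5*27.0 = 67.5; 7.6*1.2 = 9.12; 31.9*0.28 = 8.932
CPT = 67.5 + 9.12 + 8.932 − 41 = 44.552 °C
Rounded to 0.1 °C: CPT ≈ 44.6 °C

44.6 °C


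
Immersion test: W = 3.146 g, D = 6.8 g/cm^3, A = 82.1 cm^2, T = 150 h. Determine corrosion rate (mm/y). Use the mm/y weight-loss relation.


Apply the mm/y weight-loss relation: CR = 87600 * W / (D * A * T)
Numerator: 87600 * 3.146 = 275589.6
Denominator: 6.8 * 82.1 * 150 = 83742.0
CR = 275589.6 / 83742.0 = 3.290936 mm/y

3.290936 mm/y


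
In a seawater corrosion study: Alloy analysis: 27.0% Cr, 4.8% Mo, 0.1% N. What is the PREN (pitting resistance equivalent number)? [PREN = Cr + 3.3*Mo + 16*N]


Apply the PREN formula: PREN = Cr + 3.3*Mo + 16*N
PREN = 27.0 + 3.3*4.8 + 16*0.1
PREN = 27.0 + 15.84 + 1.6 = 44.44

44.44


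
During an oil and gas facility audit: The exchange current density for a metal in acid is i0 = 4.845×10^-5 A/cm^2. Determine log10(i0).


i0 = 4.845×10^-5 A/cm^2
log10(i0) = -4.315

-4.315


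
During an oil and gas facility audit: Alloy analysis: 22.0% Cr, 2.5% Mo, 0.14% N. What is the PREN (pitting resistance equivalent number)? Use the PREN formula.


Apply the PREN formula: PREN = Cr + 3.3*Mo + 16*N
PREN = 22.0 + 3.3*2.5 + 16*0.14
PREN = 22.0 + 8.25 + 2.24 = 32.49

32.49


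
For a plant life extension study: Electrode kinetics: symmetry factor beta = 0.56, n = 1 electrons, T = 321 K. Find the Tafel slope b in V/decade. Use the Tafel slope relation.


Apply the Tafel slope relation: b = 2.303*R*T/(beta*n*F)
Numerator: 2.303 * 8.314 * 321 = 6146.23
Denominator: 0.56 * 1 * 96485 = 54031.6
b = 6146.23 / 54031.6 = 0.1138 V/decade

0.1138 V/decade


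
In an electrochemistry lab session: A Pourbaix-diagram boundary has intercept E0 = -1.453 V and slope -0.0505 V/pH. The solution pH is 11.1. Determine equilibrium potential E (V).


Apply the Pourbaix line equation: E = E0 + slope*pH
E = -1.453 + (-0.0505)*11.1 = -1.453 + (-0.56055) = -2.01355 V
Rounded to 3 decimal places: E = -2.014 V

-2.014 V


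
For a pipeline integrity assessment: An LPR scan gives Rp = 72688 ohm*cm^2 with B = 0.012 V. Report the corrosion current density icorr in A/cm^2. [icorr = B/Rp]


Apply the Stern-Geary relation: icorr = B / Rp
icorr = 0.012 / 72688 = 1.651×10^-7 A/cm^2

1.651×10^-7 A/cm^2


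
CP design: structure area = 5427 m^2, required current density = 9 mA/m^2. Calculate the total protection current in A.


I = area * current density, then convert mA → A (÷1000)
I = 5427 * 9 / 1000 = 48.84 A

48.84 A


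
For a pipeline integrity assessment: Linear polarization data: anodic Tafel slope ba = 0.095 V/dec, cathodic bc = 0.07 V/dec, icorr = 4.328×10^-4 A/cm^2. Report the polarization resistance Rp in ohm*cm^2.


Apply the Stern-Geary equation: Rp = ba*bc / (2.303*icorr*(ba+bc))
ba*bc = 0.095*0.07 = 0.00665
ba+bc = 0.165; 2.303*icorr*(ba+bc) = 2.303*4.328×10^-4*0.165 = 1.6446184×10^-4
Rp = 0.00665 / 1.6446184×10^-4 = 40.4 ohm*cm^2

40.4 ohm*cm^2


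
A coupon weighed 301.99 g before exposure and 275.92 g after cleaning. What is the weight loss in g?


Weight loss = initial − final
WL = 301.99 − 275.92 = 26.07 g

26.07 g


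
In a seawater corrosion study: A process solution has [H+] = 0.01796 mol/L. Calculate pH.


pH = −log10[H+]
pH = −log10(0.01796) = 1.75

1.75


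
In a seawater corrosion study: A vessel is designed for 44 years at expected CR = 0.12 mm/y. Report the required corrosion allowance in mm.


Corrosion allowance = CR × design life
CA = 0.12 * 44 = 5.28 mm

5.28 mm


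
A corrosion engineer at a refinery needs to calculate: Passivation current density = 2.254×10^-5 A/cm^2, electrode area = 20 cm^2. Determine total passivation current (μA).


I = i_pass * A, then convert A → μA (×10^6)
I = 2.254×10^-5 * 20 * 10^6 = 450.8 μA

450.8 μA


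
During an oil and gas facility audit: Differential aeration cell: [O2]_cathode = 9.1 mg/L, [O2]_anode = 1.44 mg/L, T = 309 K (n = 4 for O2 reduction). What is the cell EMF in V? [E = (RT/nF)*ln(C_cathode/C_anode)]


Apply the Nernst concentration-cell relation: E = (RT/nF)*ln(C_cathode/C_anode)
RT/nF = 8.314*309/(4*96485) = 0.00665654 V
ln(9.1/1.44) = 1.84363
E = 0.00665654 * 1.84363 = 0.01227 V

0.01227 V


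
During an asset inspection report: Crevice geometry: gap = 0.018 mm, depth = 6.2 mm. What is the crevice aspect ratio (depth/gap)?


Aspect ratio = depth / gap
Ratio = 6.2 / 0.018 = 344.4

344.4


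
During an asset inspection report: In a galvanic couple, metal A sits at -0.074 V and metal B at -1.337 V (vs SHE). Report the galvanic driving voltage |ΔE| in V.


Driving voltage is the absolute potential difference.
|ΔE| = |-0.074 − (-1.337)| = 1.263 V

1.263 V


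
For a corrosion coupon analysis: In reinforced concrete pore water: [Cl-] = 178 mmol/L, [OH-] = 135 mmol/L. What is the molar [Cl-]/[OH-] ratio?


Threshold parameter = [Cl-] / [OH-] (molar basis; both in mmol/L, so units cancel)
Ratio = 178 / 135 = 1.32

1.32


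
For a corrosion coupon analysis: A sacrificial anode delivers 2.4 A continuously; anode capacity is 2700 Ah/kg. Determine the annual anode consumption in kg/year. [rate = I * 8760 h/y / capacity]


Annual consumption = current * hours per year / capacity
Rate = 2.4 * 8760 / 2700 = 7.8 kg/year

7.8 kg/year


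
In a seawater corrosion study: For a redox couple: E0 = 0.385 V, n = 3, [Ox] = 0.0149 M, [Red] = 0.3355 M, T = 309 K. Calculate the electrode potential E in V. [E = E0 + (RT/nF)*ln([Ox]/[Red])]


Apply the Nernst equation: E = E0 + (RT/nF)*ln([Ox]/[Red])
Step 1: RT/nF = 8.314*309/(3*96485) = 0.00887539 V
Step 2: [Ox]/[Red] = 0.0149/0.3355 = 0.044411
Step 3: ln(0.044411) = -3.114268
Step 4: correction = 0.00887539 * -3.114268 = -0.028 V
E = 0.385 + -0.028 = 0.357 V

0.357 V


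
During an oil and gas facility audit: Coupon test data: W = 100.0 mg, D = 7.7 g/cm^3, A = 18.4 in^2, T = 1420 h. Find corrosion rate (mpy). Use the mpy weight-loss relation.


Apply the mpy weight-loss relation: CR = 534 * W / (D * A * T)
Numerator: 534 * 100.0 = 53400.0
Denominator: 7.7 * 18.4 * 1420 = 201185.6
CR = 53400.0 / 201185.6 = 0.265 mpy

0.265 mpy


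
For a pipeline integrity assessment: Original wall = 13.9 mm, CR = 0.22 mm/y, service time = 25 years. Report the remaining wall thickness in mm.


Remaining wall = original − CR × time
t = 13.9 − 0.22*25 = 13.9 − 5.5 = 8.4 mm

8.4 mm


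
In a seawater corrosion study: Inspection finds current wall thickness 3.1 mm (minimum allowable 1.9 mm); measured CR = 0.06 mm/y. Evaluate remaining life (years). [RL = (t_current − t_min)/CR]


Apply the remaining-life relation: RL = (t_current − t_min) / CR
RL = (3.1 − 1.9) / 0.06 = 1.2 / 0.06 = 20.0 years

20.0 years


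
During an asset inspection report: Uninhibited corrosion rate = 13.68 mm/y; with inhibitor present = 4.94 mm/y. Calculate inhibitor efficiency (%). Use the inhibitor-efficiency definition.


Apply the inhibitor-efficiency definition: IE = (CR_blank − CR_inh)/CR_blank × 100
IE = (13.68 − 4.94) / 13.68 × 100
IE = 8.74 / 13.68 × 100 = 63.9 %

63.9 %


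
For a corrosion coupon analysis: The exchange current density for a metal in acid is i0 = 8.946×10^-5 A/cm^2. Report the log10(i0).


i0 = 8.946×10^-5 A/cm^2
log10(i0) = -4.048

-4.048


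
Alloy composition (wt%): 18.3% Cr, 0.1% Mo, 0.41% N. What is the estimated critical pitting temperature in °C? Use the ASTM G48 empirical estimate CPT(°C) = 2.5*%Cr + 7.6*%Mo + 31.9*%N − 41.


Apply the ASTM G48 empirical CPT estimate: CPT(°C) = 2.5*%Cr + 7.6*%Mo + 31.9*%N − 41
2.5*18.3 = 45.75; 7.6*0.1 = 0.76; 31.9*0.41 = 13.079
CPT = 45.75 + 0.76 + 13.079 − 41 = 18.589 °C
Rounded to 0.1 °C: CPT ≈ 18.6 °C

18.6 °C


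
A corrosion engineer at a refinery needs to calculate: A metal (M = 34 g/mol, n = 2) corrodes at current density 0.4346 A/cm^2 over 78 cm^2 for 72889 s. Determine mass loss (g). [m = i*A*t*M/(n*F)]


Apply Faraday's law: m = i*A*t*M / (n*F)
Total charge passed Q = i*A*t = 0.4346*78*72889 = 2470849.6332 C
m = Q*M/(n*F) = 2470849.6332*34/(2*96485) = 435.3469 g

435.3469 g


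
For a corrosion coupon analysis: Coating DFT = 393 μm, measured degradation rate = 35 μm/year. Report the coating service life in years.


Service life = thickness / degradation rate
Life = 393 / 35 = 11.2 years

11.2 years


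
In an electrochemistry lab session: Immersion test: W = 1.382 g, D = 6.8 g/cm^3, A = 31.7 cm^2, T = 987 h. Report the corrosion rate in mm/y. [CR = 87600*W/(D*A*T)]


Apply the mm/y weight-loss relation: CR = 87600 * W / (D * A * T)
Numerator: 87600 * 1.382 = 121063.2
Denominator: 6.8 * 31.7 * 987 = 212757.72
CR = 121063.2 / 212757.72 = 0.56902 mm/y

0.56902 mm/y


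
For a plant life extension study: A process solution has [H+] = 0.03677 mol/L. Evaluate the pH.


pH = −log10[H+]
pH = −log10(0.03677) = 1.43

1.43


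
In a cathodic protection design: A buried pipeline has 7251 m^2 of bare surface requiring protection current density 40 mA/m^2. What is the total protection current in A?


I = area * current density, then convert mA → A (÷1000)
I = 7251 * 40 / 1000 = 290.04 A

290.04 A


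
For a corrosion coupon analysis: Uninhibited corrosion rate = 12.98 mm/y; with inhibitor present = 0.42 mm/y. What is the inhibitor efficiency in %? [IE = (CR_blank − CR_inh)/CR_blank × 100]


Apply the inhibitor-efficiency definition: IE = (CR_blank − CR_inh)/CR_blank × 100
IE = (12.98 − 0.42) / 12.98 × 100
IE = 12.56 / 12.98 × 100 = 96.8 %

96.8 %


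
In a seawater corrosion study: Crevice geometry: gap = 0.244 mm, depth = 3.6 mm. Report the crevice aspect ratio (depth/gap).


Aspect ratio = depth / gap
Ratio = 3.6 / 0.244 = 14.8

14.8


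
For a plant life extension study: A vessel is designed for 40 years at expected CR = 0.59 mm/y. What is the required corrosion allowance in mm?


Corrosion allowance = CR × design life
CA = 0.59 * 40 = 23.6 mm

23.6 mm


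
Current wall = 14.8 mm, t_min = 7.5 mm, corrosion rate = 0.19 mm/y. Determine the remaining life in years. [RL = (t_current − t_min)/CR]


Apply the remaining-life relation: RL = (t_current − t_min) / CR
RL = (14.8 − 7.5) / 0.19 = 7.3 / 0.19 = 38.4 years

38.4 years


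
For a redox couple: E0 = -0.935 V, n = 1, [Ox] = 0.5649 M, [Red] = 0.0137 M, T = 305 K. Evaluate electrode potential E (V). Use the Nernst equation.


Apply the Nernst equation: E = E0 + (RT/nF)*ln([Ox]/[Red])
Step 1: RT/nF = 8.314*305/(1*96485) = 0.02628149 V
Step 2: [Ox]/[Red] = 0.5649/0.0137 = 41.233577
Step 3: ln(41.233577) = 3.719253
Step 4: correction = 0.02628149 * 3.719253 = 0.0977 V
E = -0.935 + 0.0977 = -0.8373 V

-0.8373 V


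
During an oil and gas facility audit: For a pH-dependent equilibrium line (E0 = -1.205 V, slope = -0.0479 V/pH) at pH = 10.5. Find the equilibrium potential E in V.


Apply the Pourbaix line equation: E = E0 + slope*pH
E = -1.205 + (-0.0479)*10.5 = -1.205 + (-0.50295) = -1.70795 V
Rounded to 3 decimal places: E = -1.708 V

-1.708 V


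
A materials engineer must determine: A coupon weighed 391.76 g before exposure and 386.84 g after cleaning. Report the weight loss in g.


Weight loss = initial − final
WL = 391.76 − 386.84 = 4.92 g

4.92 g


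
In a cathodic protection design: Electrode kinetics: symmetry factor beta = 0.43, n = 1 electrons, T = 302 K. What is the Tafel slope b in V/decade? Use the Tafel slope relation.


Apply the Tafel slope relation: b = 2.303*R*T/(beta*n*F)
Numerator: 2.303 * 8.314 * 302 = 5782.44
Denominator: 0.43 * 1 * 96485 = 41488.55
b = 5782.44 / 41488.55 = 0.139 V/decade

0.139 V/decade


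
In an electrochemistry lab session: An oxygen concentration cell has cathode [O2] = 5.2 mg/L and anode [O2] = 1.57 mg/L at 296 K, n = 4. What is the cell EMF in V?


Apply the Nernst concentration-cell relation: E = (RT/nF)*ln(C_cathode/C_anode)
RT/nF = 8.314*296/(4*96485) = 0.00637649 V
ln(5.2/1.57) = 1.19758
E = 0.00637649 * 1.19758 = 0.00764 V

0.00764 V


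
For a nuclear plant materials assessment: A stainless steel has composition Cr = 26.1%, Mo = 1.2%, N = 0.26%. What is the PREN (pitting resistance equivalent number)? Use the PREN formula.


Apply the PREN formula: PREN = Cr + 3.3*Mo + 16*N
PREN = 26.1 + 3.3*1.2 + 16*0.26
PREN = 26.1 + 3.96 + 4.16 = 34.22

34.22


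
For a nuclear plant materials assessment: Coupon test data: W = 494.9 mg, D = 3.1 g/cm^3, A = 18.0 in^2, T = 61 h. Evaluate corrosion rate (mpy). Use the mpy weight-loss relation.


Apply the mpy weight-loss relation: CR = 534 * W / (D * A * T)
Numerator: 534 * 494.9 = 264276.6
Denominator: 3.1 * 18.0 * 61 = 3403.8
CR = 264276.6 / 3403.8 = 77.6416 mpy

77.6416 mpy


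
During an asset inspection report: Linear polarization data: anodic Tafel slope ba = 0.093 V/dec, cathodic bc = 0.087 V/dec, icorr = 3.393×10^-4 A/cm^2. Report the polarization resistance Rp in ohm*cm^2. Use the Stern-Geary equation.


Apply the Stern-Geary equation: Rp = ba*bc / (2.303*icorr*(ba+bc))
ba*bc = 0.093*0.087 = 0.008091
ba+bc = 0.18; 2.303*icorr*(ba+bc) = 2.303*3.393×10^-4*0.18 = 1.4065342×10^-4
Rp = 0.008091 / 1.4065342×10^-4 = 57.52 ohm*cm^2

57.52 ohm*cm^2


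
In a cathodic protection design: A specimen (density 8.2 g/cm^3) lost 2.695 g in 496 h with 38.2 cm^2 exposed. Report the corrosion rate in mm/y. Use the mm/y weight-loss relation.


Apply the mm/y weight-loss relation: CR = 87600 * W / (D * A * T)
Numerator: 87600 * 2.695 = 236082.0
Denominator: 8.2 * 38.2 * 496 = 155367.04
CR = 236082.0 / 155367.04 = 1.51951 mm/y

1.51951 mm/y


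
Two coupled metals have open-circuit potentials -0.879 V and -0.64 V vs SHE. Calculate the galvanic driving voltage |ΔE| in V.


Driving voltage is the absolute potential difference.
|ΔE| = |-0.879 − (-0.64)| = 0.239 V

0.239 V


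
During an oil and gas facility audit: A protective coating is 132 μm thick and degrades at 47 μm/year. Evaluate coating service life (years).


Service life = thickness / degradation rate
Life = 132 / 47 = 2.8 years

2.8 years


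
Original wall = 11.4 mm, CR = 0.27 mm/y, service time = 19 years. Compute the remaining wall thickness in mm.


Remaining wall = original − CR × time
t = 11.4 − 0.27*19 = 11.4 − 5.13 = 6.27 mm

6.27 mm


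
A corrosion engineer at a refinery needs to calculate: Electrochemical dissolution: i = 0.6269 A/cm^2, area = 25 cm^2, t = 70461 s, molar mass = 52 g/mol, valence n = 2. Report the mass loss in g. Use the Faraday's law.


Apply Faraday's law: m = i*A*t*M / (n*F)
Total charge passed Q = i*A*t = 0.6269*25*70461 = 1104300.0225 C
m = Q*M/(n*F) = 1104300.0225*52/(2*96485) = 297.5779 g

297.5779 g


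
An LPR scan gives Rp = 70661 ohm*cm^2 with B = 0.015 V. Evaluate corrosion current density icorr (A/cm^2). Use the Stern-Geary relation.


Apply the Stern-Geary relation: icorr = B / Rp
icorr = 0.015 / 70661 = 2.123×10^-7 A/cm^2

2.123×10^-7 A/cm^2


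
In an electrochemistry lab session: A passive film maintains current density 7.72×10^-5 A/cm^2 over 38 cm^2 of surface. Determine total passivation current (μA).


I = i_pass * A, then convert A → μA (×10^6)
I = 7.72×10^-5 * 38 * 10^6 = 2933.6 μA

2933.6 μA


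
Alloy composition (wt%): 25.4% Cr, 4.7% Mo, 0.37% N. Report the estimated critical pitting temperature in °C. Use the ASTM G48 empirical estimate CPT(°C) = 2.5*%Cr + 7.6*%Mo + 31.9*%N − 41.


Apply the ASTM G48 empirical CPT estimate: CPT(°C) = 2.5*%Cr + 7.6*%Mo + 31.9*%N − 41
2.5*25.4 = 63.5; 7.6*4.7 = 35.72; 31.9*0.37 = 11.803
CPT = 63.5 + 35.72 + 11.803 − 41 = 70.023 °C
Rounded to 0.1 °C: CPT ≈ 70.0 °C

70.0 °C


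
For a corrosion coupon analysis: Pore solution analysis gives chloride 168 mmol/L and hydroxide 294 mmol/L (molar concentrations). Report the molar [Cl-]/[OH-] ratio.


Threshold parameter = [Cl-] / [OH-] (molar basis; both in mmol/L, so units cancel)
Ratio = 168 / 294 = 0.57

0.57


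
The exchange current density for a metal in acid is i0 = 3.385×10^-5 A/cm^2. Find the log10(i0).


i0 = 3.385×10^-5 A/cm^2
log10(i0) = -4.47

-4.47


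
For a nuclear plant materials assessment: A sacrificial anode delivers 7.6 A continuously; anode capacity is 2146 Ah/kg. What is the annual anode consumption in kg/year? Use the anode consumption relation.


Annual consumption = current * hours per year / capacity
Rate = 7.6 * 8760 / 2146 = 31.0 kg/year

31.0 kg/year


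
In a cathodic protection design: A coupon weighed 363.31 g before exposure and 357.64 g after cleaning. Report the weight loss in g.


Weight loss = initial − final
WL = 363.31 − 357.64 = 5.67 g

5.67 g


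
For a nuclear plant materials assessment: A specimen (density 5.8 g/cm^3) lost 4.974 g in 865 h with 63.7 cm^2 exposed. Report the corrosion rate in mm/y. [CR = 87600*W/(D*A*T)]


Apply the mm/y weight-loss relation: CR = 87600 * W / (D * A * T)
Numerator: 87600 * 4.974 = 435722.4
Denominator: 5.8 * 63.7 * 865 = 319582.9
CR = 435722.4 / 319582.9 = 1.36341 mm/y

1.36341 mm/y


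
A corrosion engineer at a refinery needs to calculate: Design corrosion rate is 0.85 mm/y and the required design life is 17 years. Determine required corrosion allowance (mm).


Corrosion allowance = CR × design life
CA = 0.85 * 17 = 14.45 mm

14.45 mm


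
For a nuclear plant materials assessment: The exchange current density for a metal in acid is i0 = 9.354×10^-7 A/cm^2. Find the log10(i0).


i0 = 9.354×10^-7 A/cm^2
log10(i0) = -6.029

-6.029


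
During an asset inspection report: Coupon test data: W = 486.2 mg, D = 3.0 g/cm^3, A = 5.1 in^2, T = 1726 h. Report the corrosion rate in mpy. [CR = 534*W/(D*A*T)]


Apply the mpy weight-loss relation: CR = 534 * W / (D * A * T)
Numerator: 534 * 486.2 = 259630.8
Denominator: 3.0 * 5.1 * 1726 = 26407.8
CR = 259630.8 / 26407.8 = 9.8316 mpy

9.8316 mpy


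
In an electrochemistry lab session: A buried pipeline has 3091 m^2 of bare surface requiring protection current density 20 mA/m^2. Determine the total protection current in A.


I = area * current density, then convert mA → A (÷1000)
I = 3091 * 20 / 1000 = 61.82 A

61.82 A


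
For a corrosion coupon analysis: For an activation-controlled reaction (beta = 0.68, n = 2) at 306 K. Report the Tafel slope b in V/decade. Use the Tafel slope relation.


Apply the Tafel slope relation: b = 2.303*R*T/(beta*n*F)
Numerator: 2.303 * 8.314 * 306 = 5859.03
Denominator: 0.68 * 2 * 96485 = 131219.6
b = 5859.03 / 131219.6 = 0.045 V/decade

0.045 V/decade


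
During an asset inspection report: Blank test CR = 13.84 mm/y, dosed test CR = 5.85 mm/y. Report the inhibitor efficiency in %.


Apply the inhibitor-efficiency definition: IE = (CR_blank − CR_inh)/CR_blank × 100
IE = (13.84 − 5.85) / 13.84 × 100
IE = 7.99 / 13.84 × 100 = 57.7 %

57.7 %


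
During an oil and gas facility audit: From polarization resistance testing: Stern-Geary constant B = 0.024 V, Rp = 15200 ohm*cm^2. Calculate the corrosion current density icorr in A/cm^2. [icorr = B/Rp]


Apply the Stern-Geary relation: icorr = B / Rp
icorr = 0.024 / 15200 = 1.579×10^-6 A/cm^2

1.579×10^-6 A/cm^2


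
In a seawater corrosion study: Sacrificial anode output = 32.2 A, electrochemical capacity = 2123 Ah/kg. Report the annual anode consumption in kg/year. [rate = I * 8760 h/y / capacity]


Annual consumption = current * hours per year / capacity
Rate = 32.2 * 8760 / 2123 = 132.9 kg/year

132.9 kg/year


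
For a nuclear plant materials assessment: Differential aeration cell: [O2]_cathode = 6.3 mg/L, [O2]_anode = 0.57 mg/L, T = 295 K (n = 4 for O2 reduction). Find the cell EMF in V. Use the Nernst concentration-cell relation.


Apply the Nernst concentration-cell relation: E = (RT/nF)*ln(C_cathode/C_anode)
RT/nF = 8.314*295/(4*96485) = 0.00635495 V
ln(6.3/0.57) = 2.40267
E = 0.00635495 * 2.40267 = 0.01527 V

0.01527 V


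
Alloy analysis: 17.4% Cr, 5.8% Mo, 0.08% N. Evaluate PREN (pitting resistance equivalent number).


Apply the PREN formula: PREN = Cr + 3.3*Mo + 16*N
PREN = 17.4 + 3.3*5.8 + 16*0.08
PREN = 17.4 + 19.14 + 1.28 = 37.82

37.82


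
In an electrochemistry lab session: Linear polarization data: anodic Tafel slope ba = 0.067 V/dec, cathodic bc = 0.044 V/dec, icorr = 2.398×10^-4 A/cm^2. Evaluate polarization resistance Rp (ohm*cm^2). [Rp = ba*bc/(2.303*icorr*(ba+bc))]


Apply the Stern-Geary equation: Rp = ba*bc / (2.303*icorr*(ba+bc))
ba*bc = 0.067*0.044 = 0.002948
ba+bc = 0.111; 2.303*icorr*(ba+bc) = 2.303*2.398×10^-4*0.111 = 6.1300793×10^-5
Rp = 0.002948 / 6.1300793×10^-5 = 48.1 ohm*cm^2

48.1 ohm*cm^2


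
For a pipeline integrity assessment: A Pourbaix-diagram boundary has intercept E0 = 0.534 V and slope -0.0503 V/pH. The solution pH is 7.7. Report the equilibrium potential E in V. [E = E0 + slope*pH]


Apply the Pourbaix line equation: E = E0 + slope*pH
E = 0.534 + (-0.0503)*7.7 = 0.534 + (-0.38731) = 0.14669 V
Rounded to 3 decimal places: E = 0.147 V

0.147 V


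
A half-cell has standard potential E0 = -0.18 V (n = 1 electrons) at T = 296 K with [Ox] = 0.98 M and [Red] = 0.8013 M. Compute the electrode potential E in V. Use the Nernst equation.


Apply the Nernst equation: E = E0 + (RT/nF)*ln([Ox]/[Red])
Step 1: RT/nF = 8.314*296/(1*96485) = 0.02550598 V
Step 2: [Ox]/[Red] = 0.98/0.8013 = 1.223013
Step 3: ln(1.223013) = 0.201317
Step 4: correction = 0.02550598 * 0.201317 = 0.005 V
E = -0.18 + 0.005 = -0.175 V

-0.175 V


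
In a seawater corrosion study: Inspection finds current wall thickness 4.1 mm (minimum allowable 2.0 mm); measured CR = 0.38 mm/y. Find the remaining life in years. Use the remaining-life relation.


Apply the remaining-life relation: RL = (t_current − t_min) / CR
RL = (4.1 − 2.0) / 0.38 = 2.1 / 0.38 = 5.5 years

5.5 years


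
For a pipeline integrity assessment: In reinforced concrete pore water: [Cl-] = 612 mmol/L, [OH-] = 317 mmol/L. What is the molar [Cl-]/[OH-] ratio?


Threshold parameter = [Cl-] / [OH-] (molar basis; both in mmol/L, so units cancel)
Ratio = 612 / 317 = 1.93

1.93


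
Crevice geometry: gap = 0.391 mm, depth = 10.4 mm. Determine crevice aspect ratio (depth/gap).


Aspect ratio = depth / gap
Ratio = 10.4 / 0.391 = 26.6

26.6


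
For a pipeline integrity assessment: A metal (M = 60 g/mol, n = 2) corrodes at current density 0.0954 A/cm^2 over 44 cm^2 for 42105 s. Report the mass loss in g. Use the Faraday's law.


Apply Faraday's law: m = i*A*t*M / (n*F)
Total charge passed Q = i*A*t = 0.0954*44*42105 = 176739.948 C
m = Q*M/(n*F) = 176739.948*60/(2*96485) = 54.954 g

54.954 g


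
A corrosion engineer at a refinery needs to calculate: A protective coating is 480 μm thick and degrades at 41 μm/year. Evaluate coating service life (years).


Service life = thickness / degradation rate
Life = 480 / 41 = 11.7 years

11.7 years


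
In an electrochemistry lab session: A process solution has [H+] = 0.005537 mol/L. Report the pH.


pH = −log10[H+]
pH = −log10(0.005537) = 2.26

2.26


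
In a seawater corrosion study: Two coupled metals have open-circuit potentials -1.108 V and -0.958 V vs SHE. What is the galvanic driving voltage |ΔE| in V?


Driving voltage is the absolute potential difference.
|ΔE| = |-1.108 − (-0.958)| = 0.15 V

0.15 V


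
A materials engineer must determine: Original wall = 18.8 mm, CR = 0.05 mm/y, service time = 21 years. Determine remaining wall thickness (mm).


Remaining wall = original − CR × time
t = 18.8 − 0.05*21 = 18.8 − 1.05 = 17.75 mm

17.75 mm


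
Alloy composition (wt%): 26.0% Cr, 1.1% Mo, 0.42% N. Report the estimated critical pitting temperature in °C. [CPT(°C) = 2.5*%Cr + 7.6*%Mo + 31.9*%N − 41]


Apply the ASTM G48 empirical CPT estimate: CPT(°C) = 2.5*%Cr + 7.6*%Mo + 31.9*%N − 41
2.5*26.0 = 65; 7.6*1.1 = 8.36; 31.9*0.42 = 13.398
CPT = 65 + 8.36 + 13.398 − 41 = 45.758 °C
Rounded to 0.1 °C: CPT ≈ 45.8 °C

45.8 °C


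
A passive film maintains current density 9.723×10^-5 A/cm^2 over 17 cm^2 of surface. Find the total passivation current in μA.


I = i_pass * A, then convert A → μA (×10^6)
I = 9.723×10^-5 * 17 * 10^6 = 1652.91 μA

1652.91 μA


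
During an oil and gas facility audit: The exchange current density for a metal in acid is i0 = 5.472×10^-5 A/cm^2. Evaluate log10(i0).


i0 = 5.472×10^-5 A/cm^2
log10(i0) = -4.262

-4.262


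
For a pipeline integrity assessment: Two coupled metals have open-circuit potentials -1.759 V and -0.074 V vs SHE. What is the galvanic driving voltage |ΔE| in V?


Driving voltage is the absolute potential difference.
|ΔE| = |-1.759 − (-0.074)| = 1.685 V

1.685 V


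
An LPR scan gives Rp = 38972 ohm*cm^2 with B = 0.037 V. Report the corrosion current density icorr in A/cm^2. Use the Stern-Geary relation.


Apply the Stern-Geary relation: icorr = B / Rp
icorr = 0.037 / 38972 = 9.494×10^-7 A/cm^2

9.494×10^-7 A/cm^2


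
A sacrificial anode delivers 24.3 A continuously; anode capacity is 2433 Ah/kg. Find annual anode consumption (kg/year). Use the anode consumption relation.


Annual consumption = current * hours per year / capacity
Rate = 24.3 * 8760 / 2433 = 87.5 kg/year

87.5 kg/year


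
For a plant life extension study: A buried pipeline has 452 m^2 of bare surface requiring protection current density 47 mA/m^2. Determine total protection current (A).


I = area * current density, then convert mA → A (÷1000)
I = 452 * 47 / 1000 = 21.24 A

21.24 A


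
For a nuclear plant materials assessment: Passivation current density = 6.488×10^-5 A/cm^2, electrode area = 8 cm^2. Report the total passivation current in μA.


I = i_pass * A, then convert A → μA (×10^6)
I = 6.488×10^-5 * 8 * 10^6 = 519.04 μA

519.04 μA


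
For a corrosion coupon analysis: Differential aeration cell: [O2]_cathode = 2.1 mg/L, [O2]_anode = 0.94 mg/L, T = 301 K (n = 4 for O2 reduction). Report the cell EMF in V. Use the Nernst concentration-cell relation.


Apply the Nernst concentration-cell relation: E = (RT/nF)*ln(C_cathode/C_anode)
RT/nF = 8.314*301/(4*96485) = 0.0064842 V
ln(2.1/0.94) = 0.80381
E = 0.0064842 * 0.80381 = 0.00521 V

0.00521 V


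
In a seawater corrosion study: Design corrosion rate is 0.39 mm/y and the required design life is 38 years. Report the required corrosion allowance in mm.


Corrosion allowance = CR × design life
CA = 0.39 * 38 = 14.82 mm

14.82 mm


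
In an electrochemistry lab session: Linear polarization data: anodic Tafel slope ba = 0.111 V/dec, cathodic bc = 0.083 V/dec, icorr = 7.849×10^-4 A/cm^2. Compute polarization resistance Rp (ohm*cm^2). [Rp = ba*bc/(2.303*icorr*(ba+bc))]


Apply the Stern-Geary equation: Rp = ba*bc / (2.303*icorr*(ba+bc))
ba*bc = 0.111*0.083 = 0.009213
ba+bc = 0.194; 2.303*icorr*(ba+bc) = 2.303*7.849×10^-4*0.194 = 3.5067919×10^-4
Rp = 0.009213 / 3.5067919×10^-4 = 26.27 ohm*cm^2

26.27 ohm*cm^2


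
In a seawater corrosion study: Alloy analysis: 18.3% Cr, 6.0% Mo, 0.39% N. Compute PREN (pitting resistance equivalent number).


Apply the PREN formula: PREN = Cr + 3.3*Mo + 16*N
PREN = 18.3 + 3.3*6.0 + 16*0.39
PREN = 18.3 + 19.8 + 6.24 = 44.34

44.34


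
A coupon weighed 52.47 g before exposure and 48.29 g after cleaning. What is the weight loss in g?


Weight loss = initial − final
WL = 52.47 − 48.29 = 4.18 g

4.18 g


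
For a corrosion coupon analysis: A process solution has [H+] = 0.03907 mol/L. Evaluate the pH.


pH = −log10[H+]
pH = −log10(0.03907) = 1.41

1.41


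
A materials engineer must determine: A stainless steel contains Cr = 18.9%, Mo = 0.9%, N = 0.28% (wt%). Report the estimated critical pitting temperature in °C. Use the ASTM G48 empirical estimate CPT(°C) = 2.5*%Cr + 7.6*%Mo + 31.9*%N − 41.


Apply the ASTM G48 empirical CPT estimate: CPT(°C) = 2.5*%Cr + 7.6*%Mo + 31.9*%N − 41
2.5*18.9 = 47.25; 7.6*0.9 = 6.84; 31.9*0.28 = 8.932
CPT = 47.25 + 6.84 + 8.932 − 41 = 22.022 °C
Rounded to 0.1 °C: CPT ≈ 22.0 °C

22.0 °C


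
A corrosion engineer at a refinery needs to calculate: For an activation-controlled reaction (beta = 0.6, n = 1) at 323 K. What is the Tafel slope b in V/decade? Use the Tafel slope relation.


Apply the Tafel slope relation: b = 2.303*R*T/(beta*n*F)
Numerator: 2.303 * 8.314 * 323 = 6184.53
Denominator: 0.6 * 1 * 96485 = 57891.0
b = 6184.53 / 57891.0 = 0.1068 V/decade

0.1068 V/decade


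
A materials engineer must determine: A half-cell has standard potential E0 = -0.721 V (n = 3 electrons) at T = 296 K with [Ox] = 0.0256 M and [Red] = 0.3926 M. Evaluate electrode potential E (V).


Apply the Nernst equation: E = E0 + (RT/nF)*ln([Ox]/[Red])
Step 1: RT/nF = 8.314*296/(3*96485) = 0.00850199 V
Step 2: [Ox]/[Red] = 0.0256/0.3926 = 0.065206
Step 3: ln(0.065206) = -2.730204
Step 4: correction = 0.00850199 * -2.730204 = -0.023 V
E = -0.721 + -0.023 = -0.744 V

-0.744 V


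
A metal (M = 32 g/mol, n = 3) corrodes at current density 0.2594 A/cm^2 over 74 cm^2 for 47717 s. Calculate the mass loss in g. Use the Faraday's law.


Apply Faraday's law: m = i*A*t*M / (n*F)
Total charge passed Q = i*A*t = 0.2594*74*47717 = 915956.4452 C
m = Q*M/(n*F) = 915956.4452*32/(3*96485) = 101.261 g

101.261 g


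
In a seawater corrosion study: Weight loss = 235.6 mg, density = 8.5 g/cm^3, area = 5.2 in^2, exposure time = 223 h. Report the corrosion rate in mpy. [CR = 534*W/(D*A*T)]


Apply the mpy weight-loss relation: CR = 534 * W / (D * A * T)
Numerator: 534 * 235.6 = 125810.4
Denominator: 8.5 * 5.2 * 223 = 9856.6
CR = 125810.4 / 9856.6 = 12.7641 mpy

12.7641 mpy


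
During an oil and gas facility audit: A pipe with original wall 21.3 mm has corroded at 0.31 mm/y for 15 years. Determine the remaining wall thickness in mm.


Remaining wall = original − CR × time
t = 21.3 − 0.31*15 = 21.3 − 4.65 = 16.65 mm

16.65 mm


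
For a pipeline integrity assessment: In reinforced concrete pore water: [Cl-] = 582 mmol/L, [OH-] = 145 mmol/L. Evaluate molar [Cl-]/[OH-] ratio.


Threshold parameter = [Cl-] / [OH-] (molar basis; both in mmol/L, so units cancel)
Ratio = 582 / 145 = 4.01

4.01


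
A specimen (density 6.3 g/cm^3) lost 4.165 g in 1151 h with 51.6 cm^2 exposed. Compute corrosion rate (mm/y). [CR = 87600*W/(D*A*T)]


Apply the mm/y weight-loss relation: CR = 87600 * W / (D * A * T)
Numerator: 87600 * 4.165 = 364854.0
Denominator: 6.3 * 51.6 * 1151 = 374167.08
CR = 364854.0 / 374167.08 = 0.97511 mm/y

0.97511 mm/y


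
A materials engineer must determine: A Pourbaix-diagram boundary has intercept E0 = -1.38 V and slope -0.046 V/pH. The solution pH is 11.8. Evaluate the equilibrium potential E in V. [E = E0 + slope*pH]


Apply the Pourbaix line equation: E = E0 + slope*pH
E = -1.38 + (-0.046)*11.8 = -1.38 + (-0.5428) = -1.9228 V
Rounded to 3 decimal places: E = -1.923 V

-1.923 V


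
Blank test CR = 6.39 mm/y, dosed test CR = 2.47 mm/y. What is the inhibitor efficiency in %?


Apply the inhibitor-efficiency definition: IE = (CR_blank − CR_inh)/CR_blank × 100
IE = (6.39 − 2.47) / 6.39 × 100
IE = 3.92 / 6.39 × 100 = 61.3 %

61.3 %


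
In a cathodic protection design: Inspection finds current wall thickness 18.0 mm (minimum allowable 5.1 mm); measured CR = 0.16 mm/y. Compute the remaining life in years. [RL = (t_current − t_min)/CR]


Apply the remaining-life relation: RL = (t_current − t_min) / CR
RL = (18.0 − 5.1) / 0.16 = 12.9 / 0.16 = 80.6 years

80.6 years


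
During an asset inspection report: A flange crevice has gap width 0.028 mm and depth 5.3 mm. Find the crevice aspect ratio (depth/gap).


Aspect ratio = depth / gap
Ratio = 5.3 / 0.028 = 189.3

189.3


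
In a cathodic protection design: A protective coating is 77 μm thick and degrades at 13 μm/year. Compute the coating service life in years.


Service life = thickness / degradation rate
Life = 77 / 13 = 5.9 years

5.9 years


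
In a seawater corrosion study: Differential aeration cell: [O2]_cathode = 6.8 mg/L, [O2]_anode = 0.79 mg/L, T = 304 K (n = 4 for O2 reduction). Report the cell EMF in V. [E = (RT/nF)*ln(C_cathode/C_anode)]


Apply the Nernst concentration-cell relation: E = (RT/nF)*ln(C_cathode/C_anode)
RT/nF = 8.314*304/(4*96485) = 0.00654883 V
ln(6.8/0.79) = 2.15264
E = 0.00654883 * 2.15264 = 0.0141 V

0.0141 V


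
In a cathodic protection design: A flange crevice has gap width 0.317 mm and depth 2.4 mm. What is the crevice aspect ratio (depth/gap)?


Aspect ratio = depth / gap
Ratio = 2.4 / 0.317 = 7.6

7.6


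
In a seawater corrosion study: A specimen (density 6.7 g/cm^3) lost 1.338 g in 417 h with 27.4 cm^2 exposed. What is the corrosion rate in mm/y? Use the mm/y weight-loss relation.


Apply the mm/y weight-loss relation: CR = 87600 * W / (D * A * T)
Numerator: 87600 * 1.338 = 117208.8
Denominator: 6.7 * 27.4 * 417 = 76552.86
CR = 117208.8 / 76552.86 = 1.53108 mm/y

1.53108 mm/y


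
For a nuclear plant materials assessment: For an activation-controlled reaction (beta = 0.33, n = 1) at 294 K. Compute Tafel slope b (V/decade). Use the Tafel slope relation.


Apply the Tafel slope relation: b = 2.303*R*T/(beta*n*F)
Numerator: 2.303 * 8.314 * 294 = 5629.26
Denominator: 0.33 * 1 * 96485 = 31840.05
b = 5629.26 / 31840.05 = 0.1768 V/decade

0.1768 V/decade


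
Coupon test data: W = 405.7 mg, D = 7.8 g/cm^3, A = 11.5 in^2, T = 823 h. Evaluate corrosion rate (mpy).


Apply the mpy weight-loss relation: CR = 534 * W / (D * A * T)
Numerator: 534 * 405.7 = 216643.8
Denominator: 7.8 * 11.5 * 823 = 73823.1
CR = 216643.8 / 73823.1 = 2.9346 mpy

2.9346 mpy


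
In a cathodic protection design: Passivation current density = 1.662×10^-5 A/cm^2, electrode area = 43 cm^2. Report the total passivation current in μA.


I = i_pass * A, then convert A → μA (×10^6)
I = 1.662×10^-5 * 43 * 10^6 = 714.66 μA

714.66 μA


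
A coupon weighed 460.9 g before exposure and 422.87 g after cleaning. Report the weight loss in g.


Weight loss = initial − final
WL = 460.9 − 422.87 = 38.03 g

38.03 g


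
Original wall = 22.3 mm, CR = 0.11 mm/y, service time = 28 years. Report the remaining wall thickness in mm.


Remaining wall = original − CR × time
t = 22.3 − 0.11*28 = 22.3 − 3.08 = 19.22 mm

19.22 mm


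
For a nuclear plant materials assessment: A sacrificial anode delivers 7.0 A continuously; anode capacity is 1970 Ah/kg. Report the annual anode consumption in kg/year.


Annual consumption = current * hours per year / capacity
Rate = 7.0 * 8760 / 1970 = 31.1 kg/year

31.1 kg/year


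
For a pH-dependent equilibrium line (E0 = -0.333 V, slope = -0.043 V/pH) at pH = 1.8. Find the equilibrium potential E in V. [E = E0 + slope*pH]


Apply the Pourbaix line equation: E = E0 + slope*pH
E = -0.333 + (-0.043)*1.8 = -0.333 + (-0.0774) = -0.4104 V
Rounded to 3 decimal places: E = -0.410 V

-0.410 V
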